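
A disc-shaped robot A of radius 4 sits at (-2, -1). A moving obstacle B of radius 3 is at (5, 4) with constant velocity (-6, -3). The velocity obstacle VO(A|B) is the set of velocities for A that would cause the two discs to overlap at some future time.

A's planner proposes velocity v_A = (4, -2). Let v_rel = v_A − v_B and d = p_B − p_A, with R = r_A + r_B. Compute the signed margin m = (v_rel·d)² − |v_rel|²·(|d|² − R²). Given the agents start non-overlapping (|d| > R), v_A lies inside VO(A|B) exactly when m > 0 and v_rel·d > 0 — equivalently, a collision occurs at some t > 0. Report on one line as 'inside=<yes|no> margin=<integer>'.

d = (7, 5),  |d|² = 74;  R = 4+3 = 7,  c = 74−7² = 25
v_rel = (10, 1),  |v_rel|² = 101;  v_rel·d = (10)·(7) + (1)·(5) = 75
101·t² − 150·t + 25 = 0  ⇒  m = 75² − 101·25 = 3100
m = 3100 > 0,  v_rel·d = 75 > 0  ⇒  inside

inside=yes margin=3100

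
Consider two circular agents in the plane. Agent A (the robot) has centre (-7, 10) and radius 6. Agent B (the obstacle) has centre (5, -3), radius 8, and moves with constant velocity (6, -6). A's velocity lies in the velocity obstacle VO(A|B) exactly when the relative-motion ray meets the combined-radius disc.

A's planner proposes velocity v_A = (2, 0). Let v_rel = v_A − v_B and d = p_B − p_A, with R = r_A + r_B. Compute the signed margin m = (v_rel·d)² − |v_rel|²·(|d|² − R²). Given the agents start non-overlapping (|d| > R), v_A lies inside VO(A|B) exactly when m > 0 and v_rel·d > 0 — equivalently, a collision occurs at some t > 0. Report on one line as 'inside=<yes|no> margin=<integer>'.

d = (12, -13),  |d|² = 313;  R = 6+8 = 14,  c = 313−14² = 117
v_rel = (-4, 6),  |v_rel|² = 52;  v_rel·d = (-4)·(12) + (6)·(-13) = -126
52·t² + 252·t + 117 = 0  ⇒  m = (-126)² − 52·117 = 9792
m = 9792 > 0,  v_rel·d = -126 < 0  ⇒  outside

inside=no margin=9792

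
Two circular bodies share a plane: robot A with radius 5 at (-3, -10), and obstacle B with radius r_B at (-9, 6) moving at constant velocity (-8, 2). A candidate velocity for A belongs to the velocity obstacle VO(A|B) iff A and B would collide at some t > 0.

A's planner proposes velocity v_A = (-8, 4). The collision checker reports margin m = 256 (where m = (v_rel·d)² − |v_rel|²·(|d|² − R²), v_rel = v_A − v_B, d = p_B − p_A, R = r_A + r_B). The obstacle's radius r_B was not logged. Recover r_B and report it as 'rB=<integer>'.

m = 256
d = (-6, 16);  v_rel = (0, 2),  |v_rel|² = 4
v_rel×d = (0)·(16) − (2)·(-6) = 12
since m = R²·4 − 12²:  R² = (144 + 256) / 4 = 100
R = √100 = 10  ⇒  r_B = 10 − 5 = 5

rB=5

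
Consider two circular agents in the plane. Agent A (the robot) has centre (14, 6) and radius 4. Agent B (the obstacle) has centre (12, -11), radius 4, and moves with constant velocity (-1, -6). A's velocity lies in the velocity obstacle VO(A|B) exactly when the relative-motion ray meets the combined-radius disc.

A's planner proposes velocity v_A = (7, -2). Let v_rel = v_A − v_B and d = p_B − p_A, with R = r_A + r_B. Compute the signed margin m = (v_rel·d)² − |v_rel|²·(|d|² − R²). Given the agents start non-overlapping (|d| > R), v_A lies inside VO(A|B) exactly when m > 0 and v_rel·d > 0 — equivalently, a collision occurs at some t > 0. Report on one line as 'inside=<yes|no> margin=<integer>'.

d = (-2, -17),  |d|² = 293;  R = 4+4 = 8,  c = 293−8² = 229
v_rel = (8, 4),  |v_rel|² = 80;  v_rel·d = (8)·(-2) + (4)·(-17) = -84
80·t² + 168·t + 229 = 0  ⇒  m = (-84)² − 80·229 = -11264
m = -11264 < 0,  v_rel·d = -84 < 0  ⇒  outside

inside=no margin=-11264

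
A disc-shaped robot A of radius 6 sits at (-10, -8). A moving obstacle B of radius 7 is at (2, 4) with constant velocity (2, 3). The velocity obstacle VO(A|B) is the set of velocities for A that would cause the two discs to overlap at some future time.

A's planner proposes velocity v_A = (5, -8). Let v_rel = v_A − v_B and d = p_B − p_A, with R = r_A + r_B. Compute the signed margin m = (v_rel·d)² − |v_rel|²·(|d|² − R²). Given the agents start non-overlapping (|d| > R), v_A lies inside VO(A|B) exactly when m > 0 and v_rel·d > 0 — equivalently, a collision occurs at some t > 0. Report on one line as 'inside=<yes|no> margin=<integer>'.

d = (12, 12),  |d|² = 288;  R = 6+7 = 13,  c = 288−13² = 119
v_rel = (3, -11),  |v_rel|² = 130;  v_rel·d = (3)·(12) + (-11)·(12) = -96
130·t² + 192·t + 119 = 0  ⇒  m = (-96)² − 130·119 = -6254
m = -6254 < 0,  v_rel·d = -96 < 0  ⇒  outside

inside=no margin=-6254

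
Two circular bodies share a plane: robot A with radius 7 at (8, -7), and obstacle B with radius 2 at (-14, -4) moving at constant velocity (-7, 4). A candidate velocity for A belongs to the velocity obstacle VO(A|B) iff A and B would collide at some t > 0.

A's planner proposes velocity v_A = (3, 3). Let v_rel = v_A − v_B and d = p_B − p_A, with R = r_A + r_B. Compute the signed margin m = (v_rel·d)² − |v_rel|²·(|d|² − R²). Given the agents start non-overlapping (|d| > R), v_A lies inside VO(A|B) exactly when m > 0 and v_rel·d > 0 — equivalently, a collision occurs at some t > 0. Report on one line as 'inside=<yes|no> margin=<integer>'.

d = (-22, 3),  |d|² = 493;  R = 7+2 = 9,  c = 493−9² = 412
v_rel = (10, -1),  |v_rel|² = 101;  v_rel·d = (10)·(-22) + (-1)·(3) = -223
101·t² + 446·t + 412 = 0  ⇒  m = (-223)² − 101·412 = 8117
m = 8117 > 0,  v_rel·d = -223 < 0  ⇒  outside

inside=no margin=8117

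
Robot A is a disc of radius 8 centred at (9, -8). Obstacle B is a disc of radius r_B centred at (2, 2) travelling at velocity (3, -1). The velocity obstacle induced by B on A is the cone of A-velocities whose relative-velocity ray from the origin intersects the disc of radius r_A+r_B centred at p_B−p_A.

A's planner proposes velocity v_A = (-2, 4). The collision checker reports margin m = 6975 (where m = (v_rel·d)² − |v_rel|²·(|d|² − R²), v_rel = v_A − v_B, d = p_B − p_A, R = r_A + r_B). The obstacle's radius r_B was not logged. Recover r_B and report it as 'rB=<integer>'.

m = 6975
d = (-7, 10);  v_rel = (-5, 5),  |v_rel|² = 50
v_rel×d = (-5)·(10) − (5)·(-7) = -15
since m = R²·50 − (-15)²:  R² = (225 + 6975) / 50 = 144
R = √144 = 12  ⇒  r_B = 12 − 8 = 4

rB=4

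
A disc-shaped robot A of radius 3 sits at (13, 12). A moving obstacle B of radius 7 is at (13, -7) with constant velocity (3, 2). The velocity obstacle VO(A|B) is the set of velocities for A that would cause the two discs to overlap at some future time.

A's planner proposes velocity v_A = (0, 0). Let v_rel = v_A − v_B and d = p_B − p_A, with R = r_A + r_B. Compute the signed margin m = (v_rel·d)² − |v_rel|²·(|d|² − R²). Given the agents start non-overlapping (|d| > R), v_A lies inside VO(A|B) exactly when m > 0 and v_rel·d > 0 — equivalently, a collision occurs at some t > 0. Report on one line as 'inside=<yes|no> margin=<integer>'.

d = (0, -19),  |d|² = 361;  R = 3+7 = 10,  c = 361−10² = 261
v_rel = (-3, -2),  |v_rel|² = 13;  v_rel·d = (-3)·(0) + (-2)·(-19) = 38
13·t² − 76·t + 261 = 0  ⇒  m = 38² − 13·261 = -1949
m = -1949 < 0,  v_rel·d = 38 > 0  ⇒  outside

inside=no margin=-1949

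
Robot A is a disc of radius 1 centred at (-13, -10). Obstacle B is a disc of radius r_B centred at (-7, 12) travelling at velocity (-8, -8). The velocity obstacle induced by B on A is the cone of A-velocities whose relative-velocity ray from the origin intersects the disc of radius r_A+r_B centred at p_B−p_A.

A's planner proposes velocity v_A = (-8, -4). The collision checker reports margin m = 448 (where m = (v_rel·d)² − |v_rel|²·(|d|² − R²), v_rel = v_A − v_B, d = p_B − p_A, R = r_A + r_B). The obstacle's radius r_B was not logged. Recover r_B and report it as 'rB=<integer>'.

m = 448
d = (6, 22);  v_rel = (0, 4),  |v_rel|² = 16
v_rel×d = (0)·(22) − (4)·(6) = -24
since m = R²·16 − (-24)²:  R² = (576 + 448) / 16 = 64
R = √64 = 8  ⇒  r_B = 8 − 1 = 7

rB=7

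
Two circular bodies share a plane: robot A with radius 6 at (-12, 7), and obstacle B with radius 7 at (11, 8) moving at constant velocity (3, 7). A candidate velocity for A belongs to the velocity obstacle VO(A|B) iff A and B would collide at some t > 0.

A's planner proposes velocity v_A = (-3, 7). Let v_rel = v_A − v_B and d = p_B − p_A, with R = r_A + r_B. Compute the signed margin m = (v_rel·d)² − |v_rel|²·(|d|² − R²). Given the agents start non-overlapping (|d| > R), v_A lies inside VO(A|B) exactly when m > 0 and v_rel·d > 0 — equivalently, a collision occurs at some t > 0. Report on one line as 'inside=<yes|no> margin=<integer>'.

d = (23, 1),  |d|² = 530;  R = 6+7 = 13,  c = 530−13² = 361
v_rel = (-6, 0),  |v_rel|² = 36;  v_rel·d = (-6)·(23) + (0)·(1) = -138
36·t² + 276·t + 361 = 0  ⇒  m = (-138)² − 36·361 = 6048
m = 6048 > 0,  v_rel·d = -138 < 0  ⇒  outside

inside=no margin=6048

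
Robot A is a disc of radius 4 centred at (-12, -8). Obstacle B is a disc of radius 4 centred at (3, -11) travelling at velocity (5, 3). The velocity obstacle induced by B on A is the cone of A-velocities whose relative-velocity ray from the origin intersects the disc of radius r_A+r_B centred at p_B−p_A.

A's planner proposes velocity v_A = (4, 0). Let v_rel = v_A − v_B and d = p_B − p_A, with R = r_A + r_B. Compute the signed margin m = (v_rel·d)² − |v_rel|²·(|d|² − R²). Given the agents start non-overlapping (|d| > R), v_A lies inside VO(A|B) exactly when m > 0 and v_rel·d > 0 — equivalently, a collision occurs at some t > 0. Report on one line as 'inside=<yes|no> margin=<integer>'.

d = (15, -3),  |d|² = 234;  R = 4+4 = 8,  c = 234−8² = 170
v_rel = (-1, -3),  |v_rel|² = 10;  v_rel·d = (-1)·(15) + (-3)·(-3) = -6
10·t² + 12·t + 170 = 0  ⇒  m = (-6)² − 10·170 = -1664
m = -1664 < 0,  v_rel·d = -6 < 0  ⇒  outside

inside=no margin=-1664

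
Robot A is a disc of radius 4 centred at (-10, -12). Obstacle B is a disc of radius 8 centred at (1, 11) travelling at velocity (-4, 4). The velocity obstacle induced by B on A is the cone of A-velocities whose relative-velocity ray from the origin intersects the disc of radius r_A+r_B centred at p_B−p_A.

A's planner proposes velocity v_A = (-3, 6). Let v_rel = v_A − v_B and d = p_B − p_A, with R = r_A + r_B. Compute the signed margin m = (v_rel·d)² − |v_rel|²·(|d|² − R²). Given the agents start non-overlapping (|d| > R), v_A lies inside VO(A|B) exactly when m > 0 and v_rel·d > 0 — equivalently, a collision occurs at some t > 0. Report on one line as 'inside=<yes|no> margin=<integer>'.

d = (11, 23),  |d|² = 650;  R = 4+8 = 12,  c = 650−12² = 506
v_rel = (1, 2),  |v_rel|² = 5;  v_rel·d = (1)·(11) + (2)·(23) = 57
5·t² − 114·t + 506 = 0  ⇒  m = 57² − 5·506 = 719
m = 719 > 0,  v_rel·d = 57 > 0  ⇒  inside

inside=yes margin=719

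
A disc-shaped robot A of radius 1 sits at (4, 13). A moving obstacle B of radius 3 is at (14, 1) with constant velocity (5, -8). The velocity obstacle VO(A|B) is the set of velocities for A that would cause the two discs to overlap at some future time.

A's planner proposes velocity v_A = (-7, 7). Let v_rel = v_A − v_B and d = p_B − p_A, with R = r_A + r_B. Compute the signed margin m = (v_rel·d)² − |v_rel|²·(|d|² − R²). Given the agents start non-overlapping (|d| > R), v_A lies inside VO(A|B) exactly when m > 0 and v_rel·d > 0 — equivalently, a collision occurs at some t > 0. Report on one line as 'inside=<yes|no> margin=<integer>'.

d = (10, -12),  |d|² = 244;  R = 1+3 = 4,  c = 244−4² = 228
v_rel = (-12, 15),  |v_rel|² = 369;  v_rel·d = (-12)·(10) + (15)·(-12) = -300
369·t² + 600·t + 228 = 0  ⇒  m = (-300)² − 369·228 = 5868
m = 5868 > 0,  v_rel·d = -300 < 0  ⇒  outside

inside=no margin=5868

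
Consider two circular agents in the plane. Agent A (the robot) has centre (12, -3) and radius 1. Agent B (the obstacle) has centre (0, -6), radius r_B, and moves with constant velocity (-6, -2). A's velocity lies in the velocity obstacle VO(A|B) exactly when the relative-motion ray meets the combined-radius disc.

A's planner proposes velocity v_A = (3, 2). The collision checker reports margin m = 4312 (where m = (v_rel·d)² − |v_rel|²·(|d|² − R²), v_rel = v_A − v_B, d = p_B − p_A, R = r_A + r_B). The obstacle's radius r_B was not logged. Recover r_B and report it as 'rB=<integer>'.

m = 4312
d = (-12, -3);  v_rel = (9, 4),  |v_rel|² = 97
v_rel×d = (9)·(-3) − (4)·(-12) = 21
since m = R²·97 − 21²:  R² = (441 + 4312) / 97 = 49
R = √49 = 7  ⇒  r_B = 7 − 1 = 6

rB=6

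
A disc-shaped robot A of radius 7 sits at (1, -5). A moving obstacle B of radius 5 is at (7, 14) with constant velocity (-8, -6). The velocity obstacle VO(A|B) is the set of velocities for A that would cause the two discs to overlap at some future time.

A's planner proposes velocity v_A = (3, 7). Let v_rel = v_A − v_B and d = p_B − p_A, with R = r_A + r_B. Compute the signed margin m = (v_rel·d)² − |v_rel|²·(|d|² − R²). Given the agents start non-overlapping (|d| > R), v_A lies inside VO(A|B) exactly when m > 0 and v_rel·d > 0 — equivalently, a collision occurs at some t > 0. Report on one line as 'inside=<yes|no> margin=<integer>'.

d = (6, 19),  |d|² = 397;  R = 7+5 = 12,  c = 397−12² = 253
v_rel = (11, 13),  |v_rel|² = 290;  v_rel·d = (11)·(6) + (13)·(19) = 313
290·t² − 626·t + 253 = 0  ⇒  m = 313² − 290·253 = 24599
m = 24599 > 0,  v_rel·d = 313 > 0  ⇒  inside

inside=yes margin=24599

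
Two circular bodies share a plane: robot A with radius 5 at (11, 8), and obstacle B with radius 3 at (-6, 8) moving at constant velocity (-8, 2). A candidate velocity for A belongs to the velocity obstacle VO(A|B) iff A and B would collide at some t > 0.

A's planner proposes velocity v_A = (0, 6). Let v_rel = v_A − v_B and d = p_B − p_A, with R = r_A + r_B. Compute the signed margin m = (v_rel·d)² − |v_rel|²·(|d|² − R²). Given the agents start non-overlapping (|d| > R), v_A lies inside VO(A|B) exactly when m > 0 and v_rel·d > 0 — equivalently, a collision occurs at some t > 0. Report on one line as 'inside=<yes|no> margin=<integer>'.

d = (-17, 0),  |d|² = 289;  R = 5+3 = 8,  c = 289−8² = 225
v_rel = (8, 4),  |v_rel|² = 80;  v_rel·d = (8)·(-17) + (4)·(0) = -136
80·t² + 272·t + 225 = 0  ⇒  m = (-136)² − 80·225 = 496
m = 496 > 0,  v_rel·d = -136 < 0  ⇒  outside

inside=no margin=496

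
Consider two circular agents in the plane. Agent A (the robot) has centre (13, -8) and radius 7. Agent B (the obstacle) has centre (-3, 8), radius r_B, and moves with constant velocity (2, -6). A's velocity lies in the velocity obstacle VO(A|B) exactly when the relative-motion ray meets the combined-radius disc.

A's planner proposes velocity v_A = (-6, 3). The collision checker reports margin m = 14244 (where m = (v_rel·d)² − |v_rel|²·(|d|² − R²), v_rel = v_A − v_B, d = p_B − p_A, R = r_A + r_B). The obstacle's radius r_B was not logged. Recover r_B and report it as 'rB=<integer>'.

m = 14244
d = (-16, 16);  v_rel = (-8, 9),  |v_rel|² = 145
v_rel×d = (-8)·(16) − (9)·(-16) = 16
since m = R²·145 − 16²:  R² = (256 + 14244) / 145 = 100
R = √100 = 10  ⇒  r_B = 10 − 7 = 3

rB=3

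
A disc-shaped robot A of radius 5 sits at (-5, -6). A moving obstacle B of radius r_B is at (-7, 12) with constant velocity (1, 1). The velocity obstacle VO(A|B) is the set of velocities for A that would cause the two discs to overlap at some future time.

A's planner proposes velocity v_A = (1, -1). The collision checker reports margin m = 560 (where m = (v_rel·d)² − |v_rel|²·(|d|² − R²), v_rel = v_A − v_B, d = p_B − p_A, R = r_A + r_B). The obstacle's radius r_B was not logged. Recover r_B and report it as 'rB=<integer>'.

m = 560
d = (-2, 18);  v_rel = (0, -2),  |v_rel|² = 4
v_rel×d = (0)·(18) − (-2)·(-2) = -4
since m = R²·4 − (-4)²:  R² = (16 + 560) / 4 = 144
R = √144 = 12  ⇒  r_B = 12 − 5 = 7

rB=7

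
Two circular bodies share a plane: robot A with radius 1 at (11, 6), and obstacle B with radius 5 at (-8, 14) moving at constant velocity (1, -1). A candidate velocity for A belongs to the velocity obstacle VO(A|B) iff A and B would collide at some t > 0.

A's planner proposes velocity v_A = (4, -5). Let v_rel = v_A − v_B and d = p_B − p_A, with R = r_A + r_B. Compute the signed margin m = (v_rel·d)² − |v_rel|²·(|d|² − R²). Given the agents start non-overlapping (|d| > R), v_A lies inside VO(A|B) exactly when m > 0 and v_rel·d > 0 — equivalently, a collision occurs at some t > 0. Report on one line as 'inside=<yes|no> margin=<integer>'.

d = (-19, 8),  |d|² = 425;  R = 1+5 = 6,  c = 425−6² = 389
v_rel = (3, -4),  |v_rel|² = 25;  v_rel·d = (3)·(-19) + (-4)·(8) = -89
25·t² + 178·t + 389 = 0  ⇒  m = (-89)² − 25·389 = -1804
m = -1804 < 0,  v_rel·d = -89 < 0  ⇒  outside

inside=no margin=-1804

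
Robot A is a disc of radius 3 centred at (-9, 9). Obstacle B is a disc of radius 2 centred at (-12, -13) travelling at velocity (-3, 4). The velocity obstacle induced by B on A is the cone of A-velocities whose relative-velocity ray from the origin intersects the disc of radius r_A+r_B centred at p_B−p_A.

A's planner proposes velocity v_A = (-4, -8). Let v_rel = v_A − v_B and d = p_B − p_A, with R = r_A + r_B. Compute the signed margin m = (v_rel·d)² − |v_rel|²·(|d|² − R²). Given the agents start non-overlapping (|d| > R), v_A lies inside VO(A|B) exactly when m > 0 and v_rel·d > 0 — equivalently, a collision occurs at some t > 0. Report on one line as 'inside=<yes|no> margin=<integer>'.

d = (-3, -22),  |d|² = 493;  R = 3+2 = 5,  c = 493−5² = 468
v_rel = (-1, -12),  |v_rel|² = 145;  v_rel·d = (-1)·(-3) + (-12)·(-22) = 267
145·t² − 534·t + 468 = 0  ⇒  m = 267² − 145·468 = 3429
m = 3429 > 0,  v_rel·d = 267 > 0  ⇒  inside

inside=yes margin=3429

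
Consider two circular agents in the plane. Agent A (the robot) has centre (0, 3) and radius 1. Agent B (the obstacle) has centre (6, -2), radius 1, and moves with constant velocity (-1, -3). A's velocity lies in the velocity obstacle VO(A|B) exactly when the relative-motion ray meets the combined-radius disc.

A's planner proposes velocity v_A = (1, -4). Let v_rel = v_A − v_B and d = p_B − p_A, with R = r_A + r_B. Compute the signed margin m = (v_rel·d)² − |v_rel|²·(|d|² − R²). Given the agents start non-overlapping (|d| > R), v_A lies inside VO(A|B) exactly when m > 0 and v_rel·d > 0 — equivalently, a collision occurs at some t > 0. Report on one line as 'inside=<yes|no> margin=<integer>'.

d = (6, -5),  |d|² = 61;  R = 1+1 = 2,  c = 61−2² = 57
v_rel = (2, -1),  |v_rel|² = 5;  v_rel·d = (2)·(6) + (-1)·(-5) = 17
5·t² − 34·t + 57 = 0  ⇒  m = 17² − 5·57 = 4
m = 4 > 0,  v_rel·d = 17 > 0  ⇒  inside

inside=yes margin=4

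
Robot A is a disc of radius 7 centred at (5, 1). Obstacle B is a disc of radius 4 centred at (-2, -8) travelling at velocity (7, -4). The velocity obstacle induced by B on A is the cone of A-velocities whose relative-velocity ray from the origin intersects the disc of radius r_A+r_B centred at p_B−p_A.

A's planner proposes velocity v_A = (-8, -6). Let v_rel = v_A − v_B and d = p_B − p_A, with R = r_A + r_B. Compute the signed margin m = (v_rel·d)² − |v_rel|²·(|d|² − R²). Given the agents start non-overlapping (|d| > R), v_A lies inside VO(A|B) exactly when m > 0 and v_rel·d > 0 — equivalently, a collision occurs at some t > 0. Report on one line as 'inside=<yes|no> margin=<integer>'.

d = (-7, -9),  |d|² = 130;  R = 7+4 = 11,  c = 130−11² = 9
v_rel = (-15, -2),  |v_rel|² = 229;  v_rel·d = (-15)·(-7) + (-2)·(-9) = 123
229·t² − 246·t + 9 = 0  ⇒  m = 123² − 229·9 = 13068
m = 13068 > 0,  v_rel·d = 123 > 0  ⇒  inside

inside=yes margin=13068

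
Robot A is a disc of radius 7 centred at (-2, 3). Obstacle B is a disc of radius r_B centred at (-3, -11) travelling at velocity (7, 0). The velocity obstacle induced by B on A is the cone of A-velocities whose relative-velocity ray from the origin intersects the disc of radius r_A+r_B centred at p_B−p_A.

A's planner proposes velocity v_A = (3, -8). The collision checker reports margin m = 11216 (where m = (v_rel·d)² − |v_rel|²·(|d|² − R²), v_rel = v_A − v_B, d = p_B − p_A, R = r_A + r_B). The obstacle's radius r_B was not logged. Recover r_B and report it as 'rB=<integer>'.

m = 11216
d = (-1, -14);  v_rel = (-4, -8),  |v_rel|² = 80
v_rel×d = (-4)·(-14) − (-8)·(-1) = 48
since m = R²·80 − 48²:  R² = (2304 + 11216) / 80 = 169
R = √169 = 13  ⇒  r_B = 13 − 7 = 6

rB=6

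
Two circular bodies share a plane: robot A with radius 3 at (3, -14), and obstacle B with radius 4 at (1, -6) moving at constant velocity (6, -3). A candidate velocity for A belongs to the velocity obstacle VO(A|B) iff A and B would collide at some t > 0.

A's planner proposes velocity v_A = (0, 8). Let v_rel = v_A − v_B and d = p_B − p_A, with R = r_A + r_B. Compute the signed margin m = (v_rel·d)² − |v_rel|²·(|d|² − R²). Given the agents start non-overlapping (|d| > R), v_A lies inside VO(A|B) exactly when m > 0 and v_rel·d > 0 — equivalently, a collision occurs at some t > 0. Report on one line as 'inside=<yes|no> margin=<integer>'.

d = (-2, 8),  |d|² = 68;  R = 3+4 = 7,  c = 68−7² = 19
v_rel = (-6, 11),  |v_rel|² = 157;  v_rel·d = (-6)·(-2) + (11)·(8) = 100
157·t² − 200·t + 19 = 0  ⇒  m = 100² − 157·19 = 7017
m = 7017 > 0,  v_rel·d = 100 > 0  ⇒  inside

inside=yes margin=7017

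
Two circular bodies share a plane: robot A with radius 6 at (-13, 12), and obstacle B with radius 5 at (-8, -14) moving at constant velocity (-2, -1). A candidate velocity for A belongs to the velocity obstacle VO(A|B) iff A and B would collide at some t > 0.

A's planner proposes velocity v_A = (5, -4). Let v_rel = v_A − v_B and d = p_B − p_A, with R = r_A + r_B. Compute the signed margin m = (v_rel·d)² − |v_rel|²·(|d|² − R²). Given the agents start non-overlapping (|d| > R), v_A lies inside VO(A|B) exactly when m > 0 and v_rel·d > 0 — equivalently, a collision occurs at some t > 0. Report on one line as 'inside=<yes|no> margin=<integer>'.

d = (5, -26),  |d|² = 701;  R = 6+5 = 11,  c = 701−11² = 580
v_rel = (7, -3),  |v_rel|² = 58;  v_rel·d = (7)·(5) + (-3)·(-26) = 113
58·t² − 226·t + 580 = 0  ⇒  m = 113² − 58·580 = -20871
m = -20871 < 0,  v_rel·d = 113 > 0  ⇒  outside

inside=no margin=-20871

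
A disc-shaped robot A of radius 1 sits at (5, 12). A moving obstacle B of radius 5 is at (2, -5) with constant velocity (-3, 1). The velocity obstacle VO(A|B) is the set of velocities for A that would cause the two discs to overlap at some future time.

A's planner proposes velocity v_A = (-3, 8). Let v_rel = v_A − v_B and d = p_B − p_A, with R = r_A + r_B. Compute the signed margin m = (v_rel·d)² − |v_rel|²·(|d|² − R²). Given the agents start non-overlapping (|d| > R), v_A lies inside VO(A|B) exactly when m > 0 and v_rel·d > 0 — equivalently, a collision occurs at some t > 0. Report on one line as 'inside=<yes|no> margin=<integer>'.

d = (-3, -17),  |d|² = 298;  R = 1+5 = 6,  c = 298−6² = 262
v_rel = (0, 7),  |v_rel|² = 49;  v_rel·d = (0)·(-3) + (7)·(-17) = -119
49·t² + 238·t + 262 = 0  ⇒  m = (-119)² − 49·262 = 1323
m = 1323 > 0,  v_rel·d = -119 < 0  ⇒  outside

inside=no margin=1323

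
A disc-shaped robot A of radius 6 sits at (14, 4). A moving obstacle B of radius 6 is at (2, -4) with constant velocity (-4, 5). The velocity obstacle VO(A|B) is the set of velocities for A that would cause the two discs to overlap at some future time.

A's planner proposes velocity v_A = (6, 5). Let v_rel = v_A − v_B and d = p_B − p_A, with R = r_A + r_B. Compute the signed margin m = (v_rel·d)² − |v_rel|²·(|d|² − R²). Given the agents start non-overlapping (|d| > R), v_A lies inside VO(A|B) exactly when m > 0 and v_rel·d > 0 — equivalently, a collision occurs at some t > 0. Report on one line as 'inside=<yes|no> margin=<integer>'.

d = (-12, -8),  |d|² = 208;  R = 6+6 = 12,  c = 208−12² = 64
v_rel = (10, 0),  |v_rel|² = 100;  v_rel·d = (10)·(-12) + (0)·(-8) = -120
100·t² + 240·t + 64 = 0  ⇒  m = (-120)² − 100·64 = 8000
m = 8000 > 0,  v_rel·d = -120 < 0  ⇒  outside

inside=no margin=8000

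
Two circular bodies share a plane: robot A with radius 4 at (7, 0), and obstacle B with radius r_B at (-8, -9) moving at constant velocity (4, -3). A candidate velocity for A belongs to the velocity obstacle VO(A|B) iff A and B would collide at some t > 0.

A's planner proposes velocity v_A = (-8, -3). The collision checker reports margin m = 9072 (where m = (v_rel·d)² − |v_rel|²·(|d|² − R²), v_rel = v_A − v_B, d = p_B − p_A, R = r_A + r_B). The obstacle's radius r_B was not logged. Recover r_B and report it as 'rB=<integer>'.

m = 9072
d = (-15, -9);  v_rel = (-12, 0),  |v_rel|² = 144
v_rel×d = (-12)·(-9) − (0)·(-15) = 108
since m = R²·144 − 108²:  R² = (11664 + 9072) / 144 = 144
R = √144 = 12  ⇒  r_B = 12 − 4 = 8

rB=8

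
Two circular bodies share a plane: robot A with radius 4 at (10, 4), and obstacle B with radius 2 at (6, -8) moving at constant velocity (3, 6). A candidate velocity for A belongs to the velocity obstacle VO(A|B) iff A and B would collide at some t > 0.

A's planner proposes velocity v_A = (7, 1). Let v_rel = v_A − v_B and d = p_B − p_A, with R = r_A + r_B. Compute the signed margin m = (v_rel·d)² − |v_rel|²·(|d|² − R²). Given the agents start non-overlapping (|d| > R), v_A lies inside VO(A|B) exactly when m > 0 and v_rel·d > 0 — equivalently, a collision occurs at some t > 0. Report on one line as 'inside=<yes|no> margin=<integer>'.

d = (-4, -12),  |d|² = 160;  R = 4+2 = 6,  c = 160−6² = 124
v_rel = (4, -5),  |v_rel|² = 41;  v_rel·d = (4)·(-4) + (-5)·(-12) = 44
41·t² − 88·t + 124 = 0  ⇒  m = 44² − 41·124 = -3148
m = -3148 < 0,  v_rel·d = 44 > 0  ⇒  outside

inside=no margin=-3148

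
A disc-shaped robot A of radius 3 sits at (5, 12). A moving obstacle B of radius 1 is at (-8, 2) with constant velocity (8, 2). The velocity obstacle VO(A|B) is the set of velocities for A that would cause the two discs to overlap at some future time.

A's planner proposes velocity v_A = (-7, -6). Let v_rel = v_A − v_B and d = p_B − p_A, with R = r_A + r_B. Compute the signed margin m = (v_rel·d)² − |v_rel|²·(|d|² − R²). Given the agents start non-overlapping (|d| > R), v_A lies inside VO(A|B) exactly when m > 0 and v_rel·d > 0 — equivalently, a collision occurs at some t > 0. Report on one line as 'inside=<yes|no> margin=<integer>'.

d = (-13, -10),  |d|² = 269;  R = 3+1 = 4,  c = 269−4² = 253
v_rel = (-15, -8),  |v_rel|² = 289;  v_rel·d = (-15)·(-13) + (-8)·(-10) = 275
289·t² − 550·t + 253 = 0  ⇒  m = 275² − 289·253 = 2508
m = 2508 > 0,  v_rel·d = 275 > 0  ⇒  inside

inside=yes margin=2508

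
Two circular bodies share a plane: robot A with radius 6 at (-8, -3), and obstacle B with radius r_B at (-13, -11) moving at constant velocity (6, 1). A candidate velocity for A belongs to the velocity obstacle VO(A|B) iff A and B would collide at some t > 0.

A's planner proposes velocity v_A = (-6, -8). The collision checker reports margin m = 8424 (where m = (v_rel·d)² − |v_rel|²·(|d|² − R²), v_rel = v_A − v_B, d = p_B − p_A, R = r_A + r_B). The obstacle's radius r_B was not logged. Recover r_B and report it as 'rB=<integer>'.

m = 8424
d = (-5, -8);  v_rel = (-12, -9),  |v_rel|² = 225
v_rel×d = (-12)·(-8) − (-9)·(-5) = 51
since m = R²·225 − 51²:  R² = (2601 + 8424) / 225 = 49
R = √49 = 7  ⇒  r_B = 7 − 6 = 1

rB=1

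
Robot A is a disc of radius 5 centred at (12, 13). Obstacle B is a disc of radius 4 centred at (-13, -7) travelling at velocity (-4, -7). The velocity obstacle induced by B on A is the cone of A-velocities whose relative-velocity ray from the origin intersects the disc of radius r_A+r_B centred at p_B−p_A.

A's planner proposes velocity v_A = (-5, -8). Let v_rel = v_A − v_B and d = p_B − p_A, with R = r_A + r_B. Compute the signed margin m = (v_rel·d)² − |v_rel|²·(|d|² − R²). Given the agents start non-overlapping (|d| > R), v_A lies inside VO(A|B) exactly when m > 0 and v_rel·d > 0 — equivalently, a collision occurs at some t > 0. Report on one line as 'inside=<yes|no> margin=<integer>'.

d = (-25, -20),  |d|² = 1025;  R = 5+4 = 9,  c = 1025−9² = 944
v_rel = (-1, -1),  |v_rel|² = 2;  v_rel·d = (-1)·(-25) + (-1)·(-20) = 45
2·t² − 90·t + 944 = 0  ⇒  m = 45² − 2·944 = 137
m = 137 > 0,  v_rel·d = 45 > 0  ⇒  inside

inside=yes margin=137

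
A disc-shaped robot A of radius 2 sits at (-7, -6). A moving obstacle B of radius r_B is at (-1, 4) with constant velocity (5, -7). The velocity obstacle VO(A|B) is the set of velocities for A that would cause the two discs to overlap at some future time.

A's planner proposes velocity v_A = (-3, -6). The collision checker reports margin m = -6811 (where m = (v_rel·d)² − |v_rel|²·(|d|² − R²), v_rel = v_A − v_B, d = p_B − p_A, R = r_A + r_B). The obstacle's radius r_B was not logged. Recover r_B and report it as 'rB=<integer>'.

m = -6811
d = (6, 10);  v_rel = (-8, 1),  |v_rel|² = 65
v_rel×d = (-8)·(10) − (1)·(6) = -86
since m = R²·65 − (-86)²:  R² = (7396 + -6811) / 65 = 9
R = √9 = 3  ⇒  r_B = 3 − 2 = 1

rB=1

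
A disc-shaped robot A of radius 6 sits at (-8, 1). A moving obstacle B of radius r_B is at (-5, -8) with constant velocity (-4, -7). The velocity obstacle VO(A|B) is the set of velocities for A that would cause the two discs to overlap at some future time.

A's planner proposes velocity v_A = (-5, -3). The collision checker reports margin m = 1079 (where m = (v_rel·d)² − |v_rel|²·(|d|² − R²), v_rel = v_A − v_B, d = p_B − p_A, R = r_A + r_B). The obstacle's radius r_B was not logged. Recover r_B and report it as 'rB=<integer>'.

m = 1079
d = (3, -9);  v_rel = (-1, 4),  |v_rel|² = 17
v_rel×d = (-1)·(-9) − (4)·(3) = -3
since m = R²·17 − (-3)²:  R² = (9 + 1079) / 17 = 64
R = √64 = 8  ⇒  r_B = 8 − 6 = 2

rB=2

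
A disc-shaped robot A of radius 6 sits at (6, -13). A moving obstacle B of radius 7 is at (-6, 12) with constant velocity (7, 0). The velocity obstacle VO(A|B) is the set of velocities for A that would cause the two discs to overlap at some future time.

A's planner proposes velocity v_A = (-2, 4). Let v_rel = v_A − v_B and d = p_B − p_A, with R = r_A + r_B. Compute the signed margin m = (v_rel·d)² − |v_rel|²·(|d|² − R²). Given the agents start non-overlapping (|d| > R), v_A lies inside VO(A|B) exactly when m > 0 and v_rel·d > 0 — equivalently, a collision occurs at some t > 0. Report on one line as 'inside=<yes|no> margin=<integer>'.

d = (-12, 25),  |d|² = 769;  R = 6+7 = 13,  c = 769−13² = 600
v_rel = (-9, 4),  |v_rel|² = 97;  v_rel·d = (-9)·(-12) + (4)·(25) = 208
97·t² − 416·t + 600 = 0  ⇒  m = 208² − 97·600 = -14936
m = -14936 < 0,  v_rel·d = 208 > 0  ⇒  outside

inside=no margin=-14936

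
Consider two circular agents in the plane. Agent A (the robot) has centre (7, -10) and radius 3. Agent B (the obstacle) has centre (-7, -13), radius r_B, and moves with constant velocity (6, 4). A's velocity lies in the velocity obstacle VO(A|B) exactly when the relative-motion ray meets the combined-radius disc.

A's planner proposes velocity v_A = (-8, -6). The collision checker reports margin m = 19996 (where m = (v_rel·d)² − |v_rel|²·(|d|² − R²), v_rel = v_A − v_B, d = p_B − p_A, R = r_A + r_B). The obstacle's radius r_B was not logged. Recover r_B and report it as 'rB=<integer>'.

m = 19996
d = (-14, -3);  v_rel = (-14, -10),  |v_rel|² = 296
v_rel×d = (-14)·(-3) − (-10)·(-14) = -98
since m = R²·296 − (-98)²:  R² = (9604 + 19996) / 296 = 100
R = √100 = 10  ⇒  r_B = 10 − 3 = 7

rB=7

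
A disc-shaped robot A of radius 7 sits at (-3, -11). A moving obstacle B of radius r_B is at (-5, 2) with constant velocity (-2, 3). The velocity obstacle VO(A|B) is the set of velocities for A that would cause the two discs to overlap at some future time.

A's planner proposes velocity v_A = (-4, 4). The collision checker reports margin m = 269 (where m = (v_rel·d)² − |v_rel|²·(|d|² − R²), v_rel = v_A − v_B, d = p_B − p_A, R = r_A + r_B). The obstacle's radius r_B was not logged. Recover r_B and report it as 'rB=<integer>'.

m = 269
d = (-2, 13);  v_rel = (-2, 1),  |v_rel|² = 5
v_rel×d = (-2)·(13) − (1)·(-2) = -24
since m = R²·5 − (-24)²:  R² = (576 + 269) / 5 = 169
R = √169 = 13  ⇒  r_B = 13 − 7 = 6

rB=6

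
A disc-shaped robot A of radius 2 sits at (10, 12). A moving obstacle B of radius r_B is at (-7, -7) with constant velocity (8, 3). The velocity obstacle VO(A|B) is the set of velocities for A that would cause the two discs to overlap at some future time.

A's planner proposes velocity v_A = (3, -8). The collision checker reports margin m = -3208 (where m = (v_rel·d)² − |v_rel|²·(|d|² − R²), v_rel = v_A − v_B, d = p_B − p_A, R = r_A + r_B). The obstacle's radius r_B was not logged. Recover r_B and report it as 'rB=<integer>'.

m = -3208
d = (-17, -19);  v_rel = (-5, -11),  |v_rel|² = 146
v_rel×d = (-5)·(-19) − (-11)·(-17) = -92
since m = R²·146 − (-92)²:  R² = (8464 + -3208) / 146 = 36
R = √36 = 6  ⇒  r_B = 6 − 2 = 4

rB=4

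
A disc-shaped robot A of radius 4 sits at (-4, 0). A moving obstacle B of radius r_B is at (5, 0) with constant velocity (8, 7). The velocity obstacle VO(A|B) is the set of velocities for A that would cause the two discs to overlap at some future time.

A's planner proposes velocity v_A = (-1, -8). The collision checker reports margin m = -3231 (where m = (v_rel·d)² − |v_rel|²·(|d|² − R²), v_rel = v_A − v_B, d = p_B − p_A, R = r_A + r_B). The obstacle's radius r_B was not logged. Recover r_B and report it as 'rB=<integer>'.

m = -3231
d = (9, 0);  v_rel = (-9, -15),  |v_rel|² = 306
v_rel×d = (-9)·(0) − (-15)·(9) = 135
since m = R²·306 − 135²:  R² = (18225 + -3231) / 306 = 49
R = √49 = 7  ⇒  r_B = 7 − 4 = 3

rB=3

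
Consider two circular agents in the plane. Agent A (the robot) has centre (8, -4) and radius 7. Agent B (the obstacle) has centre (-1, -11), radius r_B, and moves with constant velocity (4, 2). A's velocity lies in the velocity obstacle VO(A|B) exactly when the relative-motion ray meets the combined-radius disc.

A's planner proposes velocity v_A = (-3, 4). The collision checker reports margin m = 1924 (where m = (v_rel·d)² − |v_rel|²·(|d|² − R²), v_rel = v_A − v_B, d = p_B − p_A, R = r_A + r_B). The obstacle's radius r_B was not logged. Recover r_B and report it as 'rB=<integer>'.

m = 1924
d = (-9, -7);  v_rel = (-7, 2),  |v_rel|² = 53
v_rel×d = (-7)·(-7) − (2)·(-9) = 67
since m = R²·53 − 67²:  R² = (4489 + 1924) / 53 = 121
R = √121 = 11  ⇒  r_B = 11 − 7 = 4

rB=4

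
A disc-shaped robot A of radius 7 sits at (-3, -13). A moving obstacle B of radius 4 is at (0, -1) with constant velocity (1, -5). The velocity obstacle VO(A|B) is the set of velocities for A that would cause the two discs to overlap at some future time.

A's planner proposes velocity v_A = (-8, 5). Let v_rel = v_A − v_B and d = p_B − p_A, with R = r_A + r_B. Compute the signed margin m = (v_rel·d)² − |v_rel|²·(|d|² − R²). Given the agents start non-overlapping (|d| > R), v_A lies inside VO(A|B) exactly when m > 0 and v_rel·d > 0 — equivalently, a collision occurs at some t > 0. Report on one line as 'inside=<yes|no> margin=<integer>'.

d = (3, 12),  |d|² = 153;  R = 7+4 = 11,  c = 153−11² = 32
v_rel = (-9, 10),  |v_rel|² = 181;  v_rel·d = (-9)·(3) + (10)·(12) = 93
181·t² − 186·t + 32 = 0  ⇒  m = 93² − 181·32 = 2857
m = 2857 > 0,  v_rel·d = 93 > 0  ⇒  inside

inside=yes margin=2857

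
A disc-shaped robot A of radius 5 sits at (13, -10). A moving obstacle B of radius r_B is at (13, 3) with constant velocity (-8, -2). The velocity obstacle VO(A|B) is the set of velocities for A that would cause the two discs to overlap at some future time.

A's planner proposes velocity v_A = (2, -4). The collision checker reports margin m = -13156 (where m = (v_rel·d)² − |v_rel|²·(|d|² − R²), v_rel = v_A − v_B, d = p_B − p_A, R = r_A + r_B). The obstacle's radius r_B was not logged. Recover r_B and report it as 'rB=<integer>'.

m = -13156
d = (0, 13);  v_rel = (10, -2),  |v_rel|² = 104
v_rel×d = (10)·(13) − (-2)·(0) = 130
since m = R²·104 − 130²:  R² = (16900 + -13156) / 104 = 36
R = √36 = 6  ⇒  r_B = 6 − 5 = 1

rB=1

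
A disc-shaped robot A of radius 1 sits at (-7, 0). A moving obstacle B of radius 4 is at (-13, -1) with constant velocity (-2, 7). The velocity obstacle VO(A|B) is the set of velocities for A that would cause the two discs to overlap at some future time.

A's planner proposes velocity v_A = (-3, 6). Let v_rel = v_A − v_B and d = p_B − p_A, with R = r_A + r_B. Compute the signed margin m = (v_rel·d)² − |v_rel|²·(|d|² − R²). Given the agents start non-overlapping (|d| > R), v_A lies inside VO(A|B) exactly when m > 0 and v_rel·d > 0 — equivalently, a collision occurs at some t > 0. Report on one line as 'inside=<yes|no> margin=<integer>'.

d = (-6, -1),  |d|² = 37;  R = 1+4 = 5,  c = 37−5² = 12
v_rel = (-1, -1),  |v_rel|² = 2;  v_rel·d = (-1)·(-6) + (-1)·(-1) = 7
2·t² − 14·t + 12 = 0  ⇒  m = 7² − 2·12 = 25
m = 25 > 0,  v_rel·d = 7 > 0  ⇒  inside

inside=yes margin=25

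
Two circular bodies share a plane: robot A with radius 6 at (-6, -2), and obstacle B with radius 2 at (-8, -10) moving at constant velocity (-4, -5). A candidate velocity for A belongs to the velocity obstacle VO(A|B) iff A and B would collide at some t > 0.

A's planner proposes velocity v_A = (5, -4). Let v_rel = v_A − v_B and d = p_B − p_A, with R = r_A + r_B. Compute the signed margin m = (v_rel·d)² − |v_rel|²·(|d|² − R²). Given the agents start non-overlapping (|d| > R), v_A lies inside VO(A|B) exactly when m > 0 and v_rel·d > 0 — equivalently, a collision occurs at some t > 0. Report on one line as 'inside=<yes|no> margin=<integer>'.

d = (-2, -8),  |d|² = 68;  R = 6+2 = 8,  c = 68−8² = 4
v_rel = (9, 1),  |v_rel|² = 82;  v_rel·d = (9)·(-2) + (1)·(-8) = -26
82·t² + 52·t + 4 = 0  ⇒  m = (-26)² − 82·4 = 348
m = 348 > 0,  v_rel·d = -26 < 0  ⇒  outside

inside=no margin=348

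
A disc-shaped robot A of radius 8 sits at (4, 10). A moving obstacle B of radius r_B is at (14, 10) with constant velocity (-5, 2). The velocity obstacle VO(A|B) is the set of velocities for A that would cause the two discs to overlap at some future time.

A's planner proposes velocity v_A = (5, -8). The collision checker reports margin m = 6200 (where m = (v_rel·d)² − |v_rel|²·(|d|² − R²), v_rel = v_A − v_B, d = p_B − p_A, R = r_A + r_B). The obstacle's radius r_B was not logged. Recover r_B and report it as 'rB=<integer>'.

m = 6200
d = (10, 0);  v_rel = (10, -10),  |v_rel|² = 200
v_rel×d = (10)·(0) − (-10)·(10) = 100
since m = R²·200 − 100²:  R² = (10000 + 6200) / 200 = 81
R = √81 = 9  ⇒  r_B = 9 − 8 = 1

rB=1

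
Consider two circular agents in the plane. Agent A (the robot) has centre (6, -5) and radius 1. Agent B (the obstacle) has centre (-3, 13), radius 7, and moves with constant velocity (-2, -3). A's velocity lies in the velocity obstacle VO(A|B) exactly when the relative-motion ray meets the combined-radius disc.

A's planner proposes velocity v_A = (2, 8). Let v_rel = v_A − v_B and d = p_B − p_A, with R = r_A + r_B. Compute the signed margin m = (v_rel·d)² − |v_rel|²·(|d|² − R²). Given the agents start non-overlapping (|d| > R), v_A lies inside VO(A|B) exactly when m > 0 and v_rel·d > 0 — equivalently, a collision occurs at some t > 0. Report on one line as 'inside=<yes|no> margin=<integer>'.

d = (-9, 18),  |d|² = 405;  R = 1+7 = 8,  c = 405−8² = 341
v_rel = (4, 11),  |v_rel|² = 137;  v_rel·d = (4)·(-9) + (11)·(18) = 162
137·t² − 324·t + 341 = 0  ⇒  m = 162² − 137·341 = -20473
m = -20473 < 0,  v_rel·d = 162 > 0  ⇒  outside

inside=no margin=-20473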